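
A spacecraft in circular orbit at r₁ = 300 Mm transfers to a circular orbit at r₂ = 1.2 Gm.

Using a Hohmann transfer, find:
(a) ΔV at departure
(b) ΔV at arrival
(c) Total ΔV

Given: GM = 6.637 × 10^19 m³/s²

Convert to SI: r₁ = 300 Mm = 3e+08 m; r₂ = 1.2 Gm = 1.2e+09 m.
Transfer semi-major axis: a_t = (r₁ + r₂)/2 = (3e+08 + 1.2e+09)/2 = 7.5e+08 m.
Circular speeds: v₁ = √(GM/r₁) = 470354 m/s, v₂ = √(GM/r₂) = 235177 m/s.
Transfer speeds (vis-viva v² = GM(2/r − 1/a_t)): v₁ᵗ = 594957 m/s, v₂ᵗ = 148739 m/s.
(a) ΔV₁ = |v₁ᵗ − v₁| ≈ 1.246e+05 m/s = 124.6 km/s.
(b) ΔV₂ = |v₂ − v₂ᵗ| ≈ 8.644e+04 m/s = 86.44 km/s.
(c) ΔV_total = ΔV₁ + ΔV₂ ≈ 2.11e+05 m/s = 211 km/s.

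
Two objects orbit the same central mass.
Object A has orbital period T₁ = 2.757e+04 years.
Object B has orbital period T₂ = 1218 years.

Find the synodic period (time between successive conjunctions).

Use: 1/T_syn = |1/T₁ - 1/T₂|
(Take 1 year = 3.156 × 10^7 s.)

Convert to SI: T₁ = 2.757e+04 years = 8.70109e+11 s; T₂ = 1218 years = 3.84401e+10 s.
T_syn = |T₁ · T₂ / (T₁ − T₂)|.
T_syn = |8.70109e+11 · 3.84401e+10 / (8.70109e+11 − 3.84401e+10)| s ≈ 4.022e+10 s = 1274 years.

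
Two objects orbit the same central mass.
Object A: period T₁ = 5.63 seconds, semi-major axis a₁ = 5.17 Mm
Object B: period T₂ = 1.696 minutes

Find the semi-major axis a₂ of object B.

Convert to SI: a₁ = 5.17 Mm = 5.17e+06 m; T₂ = 1.696 minutes = 101.76 s.
Kepler's third law: (T₁/T₂)² = (a₁/a₂)³ ⇒ a₂ = a₁ · (T₂/T₁)^(2/3).
T₂/T₁ = 101.76 / 5.63 = 18.0746.
a₂ = 5.17e+06 · (18.0746)^(2/3) m ≈ 3.561e+07 m = 35.61 Mm.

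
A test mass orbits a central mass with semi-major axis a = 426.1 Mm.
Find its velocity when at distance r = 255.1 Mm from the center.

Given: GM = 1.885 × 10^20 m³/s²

Convert to SI: a = 426.1 Mm = 4.261e+08 m; r = 255.1 Mm = 2.551e+08 m.
Vis-viva: v = √(GM · (2/r − 1/a)).
2/r − 1/a = 2/2.551e+08 − 1/4.261e+08 = 5.4932e-09 m⁻¹.
v = √(1.885e+20 · 5.4932e-09) m/s ≈ 1.018e+06 m/s = 1018 km/s.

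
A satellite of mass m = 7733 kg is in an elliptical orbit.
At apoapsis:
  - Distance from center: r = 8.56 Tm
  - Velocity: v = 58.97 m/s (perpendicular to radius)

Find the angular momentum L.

Convert to SI: r = 8.56 Tm = 8.56e+12 m.
Since v is perpendicular to r, L = m · v · r.
L = 7733 · 58.97 · 8.56e+12 kg·m²/s ≈ 3.903e+18 kg·m²/s.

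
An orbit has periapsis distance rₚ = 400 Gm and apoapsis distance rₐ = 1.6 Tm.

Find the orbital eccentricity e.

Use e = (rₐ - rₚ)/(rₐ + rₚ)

Convert to SI: rₚ = 400 Gm = 4e+11 m; rₐ = 1.6 Tm = 1.6e+12 m.
e = (rₐ − rₚ) / (rₐ + rₚ).
e = (1.6e+12 − 4e+11) / (1.6e+12 + 4e+11) = 1.2e+12 / 2e+12 ≈ 0.6.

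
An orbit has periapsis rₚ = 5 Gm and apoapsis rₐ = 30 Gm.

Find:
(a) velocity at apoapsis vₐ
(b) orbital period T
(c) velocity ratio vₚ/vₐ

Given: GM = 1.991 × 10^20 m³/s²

Convert to SI: rₚ = 5 Gm = 5e+09 m; rₐ = 30 Gm = 3e+10 m.
(a) With a = (rₚ + rₐ)/2 = 1.75e+10 m, vₐ = √(GM (2/rₐ − 1/a)) = √(1.991e+20 · (2/3e+10 − 1/1.75e+10)) m/s ≈ 4.355e+04 m/s
(b) With a = (rₚ + rₐ)/2 = 1.75e+10 m, T = 2π √(a³/GM) = 2π √((1.75e+10)³/1.991e+20) s ≈ 1.031e+06 s
(c) Conservation of angular momentum (rₚvₚ = rₐvₐ) gives vₚ/vₐ = rₐ/rₚ = 3e+10/5e+09 ≈ 6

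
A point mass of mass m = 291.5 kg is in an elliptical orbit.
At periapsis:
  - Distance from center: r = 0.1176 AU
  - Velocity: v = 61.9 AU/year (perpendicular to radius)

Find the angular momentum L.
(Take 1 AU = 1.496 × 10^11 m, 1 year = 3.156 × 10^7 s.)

Convert to SI: r = 0.1176 AU = 1.7593e+10 m; v = 61.9 AU/year = 293417 m/s.
Since v is perpendicular to r, L = m · v · r.
L = 291.5 · 293417 · 1.7593e+10 kg·m²/s ≈ 1.505e+18 kg·m²/s.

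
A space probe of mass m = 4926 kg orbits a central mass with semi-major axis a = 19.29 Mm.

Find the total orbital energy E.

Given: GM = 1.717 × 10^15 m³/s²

Convert to SI: a = 19.29 Mm = 1.929e+07 m.
E = −GMm / (2a).
E = −1.717e+15 · 4926 / (2 · 1.929e+07) J ≈ -2.192e+11 J = -219.2 GJ.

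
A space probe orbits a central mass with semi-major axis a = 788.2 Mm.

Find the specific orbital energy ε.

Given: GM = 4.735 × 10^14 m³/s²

Convert to SI: a = 788.2 Mm = 7.882e+08 m.
ε = −GM / (2a).
ε = −4.735e+14 / (2 · 7.882e+08) J/kg ≈ -3.004e+05 J/kg = -300.4 kJ/kg.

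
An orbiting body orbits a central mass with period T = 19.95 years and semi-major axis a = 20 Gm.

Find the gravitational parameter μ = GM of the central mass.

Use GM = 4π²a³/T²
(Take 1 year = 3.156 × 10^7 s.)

Convert to SI: T = 19.95 years = 6.29622e+08 s; a = 20 Gm = 2e+10 m.
GM = 4π² · a³ / T².
GM = 4π² · (2e+10)³ / (6.29622e+08)² m³/s² ≈ 7.967e+14 m³/s² = 7.967 × 10^14 m³/s².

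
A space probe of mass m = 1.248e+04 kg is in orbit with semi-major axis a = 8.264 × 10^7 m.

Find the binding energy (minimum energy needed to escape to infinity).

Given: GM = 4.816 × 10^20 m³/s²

Total orbital energy is E = −GMm/(2a); binding energy is E_bind = −E = GMm/(2a).
E_bind = 4.816e+20 · 1.248e+04 / (2 · 8.264e+07) J ≈ 3.636e+16 J = 36.36 PJ.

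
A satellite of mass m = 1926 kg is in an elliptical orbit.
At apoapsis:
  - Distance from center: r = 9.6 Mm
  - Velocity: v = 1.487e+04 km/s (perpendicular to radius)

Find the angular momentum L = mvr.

Convert to SI: r = 9.6 Mm = 9.6e+06 m; v = 1.487e+04 km/s = 1.487e+07 m/s.
Since v is perpendicular to r, L = m · v · r.
L = 1926 · 1.487e+07 · 9.6e+06 kg·m²/s ≈ 2.749e+17 kg·m²/s.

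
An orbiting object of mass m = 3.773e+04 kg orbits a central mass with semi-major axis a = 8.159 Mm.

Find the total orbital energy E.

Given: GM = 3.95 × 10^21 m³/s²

Convert to SI: a = 8.159 Mm = 8.159e+06 m.
E = −GMm / (2a).
E = −3.95e+21 · 3.773e+04 / (2 · 8.159e+06) J ≈ -9.133e+18 J = -9.133 EJ.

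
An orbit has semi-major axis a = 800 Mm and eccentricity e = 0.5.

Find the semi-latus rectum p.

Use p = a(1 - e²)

Convert to SI: a = 800 Mm = 8e+08 m.
p = a (1 − e²).
p = 8e+08 · (1 − (0.5)²) = 8e+08 · 0.75 ≈ 6e+08 m = 600 Mm.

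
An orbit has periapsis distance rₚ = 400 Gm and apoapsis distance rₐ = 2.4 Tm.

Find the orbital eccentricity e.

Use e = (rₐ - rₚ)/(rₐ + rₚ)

Convert to SI: rₚ = 400 Gm = 4e+11 m; rₐ = 2.4 Tm = 2.4e+12 m.
e = (rₐ − rₚ) / (rₐ + rₚ).
e = (2.4e+12 − 4e+11) / (2.4e+12 + 4e+11) = 2e+12 / 2.8e+12 ≈ 0.7143.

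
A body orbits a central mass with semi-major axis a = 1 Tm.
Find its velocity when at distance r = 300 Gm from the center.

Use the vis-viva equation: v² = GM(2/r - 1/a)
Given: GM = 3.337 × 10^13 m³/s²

Convert to SI: a = 1 Tm = 1e+12 m; r = 300 Gm = 3e+11 m.
Vis-viva: v = √(GM · (2/r − 1/a)).
2/r − 1/a = 2/3e+11 − 1/1e+12 = 5.66667e-12 m⁻¹.
v = √(3.337e+13 · 5.66667e-12) m/s ≈ 13.75 m/s = 13.75 m/s.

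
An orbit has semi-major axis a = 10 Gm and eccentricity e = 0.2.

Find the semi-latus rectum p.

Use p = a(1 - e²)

Convert to SI: a = 10 Gm = 1e+10 m.
p = a (1 − e²).
p = 1e+10 · (1 − (0.2)²) = 1e+10 · 0.96 ≈ 9.6e+09 m = 9.6 Gm.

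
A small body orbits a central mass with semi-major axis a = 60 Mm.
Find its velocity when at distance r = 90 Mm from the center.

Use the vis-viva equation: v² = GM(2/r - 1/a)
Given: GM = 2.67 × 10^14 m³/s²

Convert to SI: a = 60 Mm = 6e+07 m; r = 90 Mm = 9e+07 m.
Vis-viva: v = √(GM · (2/r − 1/a)).
2/r − 1/a = 2/9e+07 − 1/6e+07 = 5.55556e-09 m⁻¹.
v = √(2.67e+14 · 5.55556e-09) m/s ≈ 1218 m/s = 1.218 km/s.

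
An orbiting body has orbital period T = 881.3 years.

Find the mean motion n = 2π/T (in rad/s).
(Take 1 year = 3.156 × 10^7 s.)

Convert to SI: T = 881.3 years = 2.78138e+10 s.
n = 2π / T.
n = 2π / 2.78138e+10 s ≈ 2.259e-10 rad/s.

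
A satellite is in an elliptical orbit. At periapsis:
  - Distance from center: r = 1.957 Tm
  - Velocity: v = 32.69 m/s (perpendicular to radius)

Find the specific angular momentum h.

Convert to SI: r = 1.957 Tm = 1.957e+12 m.
With v perpendicular to r, h = r · v.
h = 1.957e+12 · 32.69 m²/s ≈ 6.397e+13 m²/s.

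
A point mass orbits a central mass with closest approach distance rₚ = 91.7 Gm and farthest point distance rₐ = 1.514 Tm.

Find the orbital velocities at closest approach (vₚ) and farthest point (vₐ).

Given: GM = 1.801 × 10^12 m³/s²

Convert to SI: rₚ = 91.7 Gm = 9.17e+10 m; rₐ = 1.514 Tm = 1.514e+12 m.
Use the vis-viva equation v² = GM(2/r − 1/a) with a = (rₚ + rₐ)/2 = (9.17e+10 + 1.514e+12)/2 = 8.0285e+11 m.
vₚ = √(GM · (2/rₚ − 1/a)) = √(1.801e+12 · (2/9.17e+10 − 1/8.0285e+11)) m/s ≈ 6.086 m/s = 6.086 m/s.
vₐ = √(GM · (2/rₐ − 1/a)) = √(1.801e+12 · (2/1.514e+12 − 1/8.0285e+11)) m/s ≈ 0.3686 m/s = 0.3686 m/s.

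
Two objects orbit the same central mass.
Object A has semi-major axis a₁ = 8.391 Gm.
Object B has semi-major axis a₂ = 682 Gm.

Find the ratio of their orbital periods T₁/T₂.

Convert to SI: a₁ = 8.391 Gm = 8.391e+09 m; a₂ = 682 Gm = 6.82e+11 m.
From Kepler's third law, (T₁/T₂)² = (a₁/a₂)³, so T₁/T₂ = (a₁/a₂)^(3/2).
a₁/a₂ = 8.391e+09 / 6.82e+11 = 0.0123035.
T₁/T₂ = (0.0123035)^(3/2) ≈ 0.001365.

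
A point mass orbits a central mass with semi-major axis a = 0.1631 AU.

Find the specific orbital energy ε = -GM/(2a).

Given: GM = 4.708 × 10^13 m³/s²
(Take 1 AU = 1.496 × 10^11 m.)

Convert to SI: a = 0.1631 AU = 2.43998e+10 m.
ε = −GM / (2a).
ε = −4.708e+13 / (2 · 2.43998e+10) J/kg ≈ -964.8 J/kg = -964.8 J/kg.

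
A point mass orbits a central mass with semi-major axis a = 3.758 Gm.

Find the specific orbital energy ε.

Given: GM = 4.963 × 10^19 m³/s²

Convert to SI: a = 3.758 Gm = 3.758e+09 m.
ε = −GM / (2a).
ε = −4.963e+19 / (2 · 3.758e+09) J/kg ≈ -6.603e+09 J/kg = -6.603 GJ/kg.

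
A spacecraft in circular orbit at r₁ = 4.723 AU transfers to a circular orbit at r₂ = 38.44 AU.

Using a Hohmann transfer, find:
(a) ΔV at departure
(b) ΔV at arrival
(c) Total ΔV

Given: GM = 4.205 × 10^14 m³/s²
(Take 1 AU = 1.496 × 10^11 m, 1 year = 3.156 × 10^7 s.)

Convert to SI: r₁ = 4.723 AU = 7.06561e+11 m; r₂ = 38.44 AU = 5.75062e+12 m.
Transfer semi-major axis: a_t = (r₁ + r₂)/2 = (7.06561e+11 + 5.75062e+12)/2 = 3.22859e+12 m.
Circular speeds: v₁ = √(GM/r₁) = 24.3954 m/s, v₂ = √(GM/r₂) = 8.55117 m/s.
Transfer speeds (vis-viva v² = GM(2/r − 1/a_t)): v₁ᵗ = 32.5581 m/s, v₂ᵗ = 4.00031 m/s.
(a) ΔV₁ = |v₁ᵗ − v₁| ≈ 8.163 m/s = 0.001722 AU/year.
(b) ΔV₂ = |v₂ − v₂ᵗ| ≈ 4.551 m/s = 0.0009601 AU/year.
(c) ΔV_total = ΔV₁ + ΔV₂ ≈ 12.71 m/s = 0.002682 AU/year.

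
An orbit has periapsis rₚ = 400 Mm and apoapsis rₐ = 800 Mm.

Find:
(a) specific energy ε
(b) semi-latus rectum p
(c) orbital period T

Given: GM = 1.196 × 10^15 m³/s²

Convert to SI: rₚ = 400 Mm = 4e+08 m; rₐ = 800 Mm = 8e+08 m.
(a) With a = (rₚ + rₐ)/2 = 6e+08 m, ε = −GM/(2a) = −1.196e+15/(2 · 6e+08) J/kg ≈ -9.967e+05 J/kg
(b) From a = (rₚ + rₐ)/2 = 6e+08 m and e = (rₐ − rₚ)/(rₐ + rₚ) = 0.333333, p = a(1 − e²) = 6e+08 · (1 − (0.333333)²) ≈ 5.333e+08 m
(c) With a = (rₚ + rₐ)/2 = 6e+08 m, T = 2π √(a³/GM) = 2π √((6e+08)³/1.196e+15) s ≈ 2.67e+06 s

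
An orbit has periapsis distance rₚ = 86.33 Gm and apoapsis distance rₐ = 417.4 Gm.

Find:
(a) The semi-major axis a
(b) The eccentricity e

Convert to SI: rₚ = 86.33 Gm = 8.633e+10 m; rₐ = 417.4 Gm = 4.174e+11 m.
(a) a = (rₚ + rₐ) / 2 = (8.633e+10 + 4.174e+11) / 2 ≈ 2.519e+11 m = 251.9 Gm.
(b) e = (rₐ − rₚ) / (rₐ + rₚ) = (4.174e+11 − 8.633e+10) / (4.174e+11 + 8.633e+10) ≈ 0.6572.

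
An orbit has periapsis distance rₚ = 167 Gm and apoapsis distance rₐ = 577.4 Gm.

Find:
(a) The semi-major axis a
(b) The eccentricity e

Convert to SI: rₚ = 167 Gm = 1.67e+11 m; rₐ = 577.4 Gm = 5.774e+11 m.
(a) a = (rₚ + rₐ) / 2 = (1.67e+11 + 5.774e+11) / 2 ≈ 3.722e+11 m = 372.2 Gm.
(b) e = (rₐ − rₚ) / (rₐ + rₚ) = (5.774e+11 − 1.67e+11) / (5.774e+11 + 1.67e+11) ≈ 0.5513.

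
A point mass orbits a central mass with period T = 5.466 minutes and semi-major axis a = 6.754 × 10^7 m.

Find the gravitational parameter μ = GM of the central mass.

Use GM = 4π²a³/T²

Convert to SI: T = 5.466 minutes = 327.96 s.
GM = 4π² · a³ / T².
GM = 4π² · (6.754e+07)³ / (327.96)² m³/s² ≈ 1.131e+20 m³/s² = 1.131 × 10^20 m³/s².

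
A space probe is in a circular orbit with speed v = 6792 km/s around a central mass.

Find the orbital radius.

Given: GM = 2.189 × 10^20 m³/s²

Convert to SI: v = 6792 km/s = 6.792e+06 m/s.
For a circular orbit, v² = GM / r, so r = GM / v².
r = 2.189e+20 / (6.792e+06)² m ≈ 4.745e+06 m = 4.745 Mm.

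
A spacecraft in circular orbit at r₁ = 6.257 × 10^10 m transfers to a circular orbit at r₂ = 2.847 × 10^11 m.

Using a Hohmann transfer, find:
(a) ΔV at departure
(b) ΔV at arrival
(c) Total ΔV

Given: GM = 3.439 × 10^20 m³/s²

Transfer semi-major axis: a_t = (r₁ + r₂)/2 = (6.257e+10 + 2.847e+11)/2 = 1.73635e+11 m.
Circular speeds: v₁ = √(GM/r₁) = 74136.7 m/s, v₂ = √(GM/r₂) = 34755.4 m/s.
Transfer speeds (vis-viva v² = GM(2/r − 1/a_t)): v₁ᵗ = 94931 m/s, v₂ᵗ = 20863.5 m/s.
(a) ΔV₁ = |v₁ᵗ − v₁| ≈ 2.079e+04 m/s = 20.79 km/s.
(b) ΔV₂ = |v₂ − v₂ᵗ| ≈ 1.389e+04 m/s = 13.89 km/s.
(c) ΔV_total = ΔV₁ + ΔV₂ ≈ 3.469e+04 m/s = 34.69 km/s.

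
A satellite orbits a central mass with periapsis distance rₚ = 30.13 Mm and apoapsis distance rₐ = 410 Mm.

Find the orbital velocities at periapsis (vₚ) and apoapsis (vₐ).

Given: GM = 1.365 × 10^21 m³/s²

Convert to SI: rₚ = 30.13 Mm = 3.013e+07 m; rₐ = 410 Mm = 4.1e+08 m.
Use the vis-viva equation v² = GM(2/r − 1/a) with a = (rₚ + rₐ)/2 = (3.013e+07 + 4.1e+08)/2 = 2.20065e+08 m.
vₚ = √(GM · (2/rₚ − 1/a)) = √(1.365e+21 · (2/3.013e+07 − 1/2.20065e+08)) m/s ≈ 9.187e+06 m/s = 9187 km/s.
vₐ = √(GM · (2/rₐ − 1/a)) = √(1.365e+21 · (2/4.1e+08 − 1/2.20065e+08)) m/s ≈ 6.751e+05 m/s = 675.1 km/s.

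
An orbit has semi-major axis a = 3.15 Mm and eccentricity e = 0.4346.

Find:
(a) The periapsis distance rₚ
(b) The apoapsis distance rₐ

Convert to SI: a = 3.15 Mm = 3.15e+06 m.
(a) rₚ = a(1 − e) = 3.15e+06 · (1 − 0.4346) = 3.15e+06 · 0.5654 ≈ 1.781e+06 m = 1.781 Mm.
(b) rₐ = a(1 + e) = 3.15e+06 · (1 + 0.4346) = 3.15e+06 · 1.4346 ≈ 4.519e+06 m = 4.519 Mm.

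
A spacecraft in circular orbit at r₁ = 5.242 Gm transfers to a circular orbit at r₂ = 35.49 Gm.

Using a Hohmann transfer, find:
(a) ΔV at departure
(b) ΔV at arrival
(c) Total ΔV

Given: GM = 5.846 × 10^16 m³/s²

Convert to SI: r₁ = 5.242 Gm = 5.242e+09 m; r₂ = 35.49 Gm = 3.549e+10 m.
Transfer semi-major axis: a_t = (r₁ + r₂)/2 = (5.242e+09 + 3.549e+10)/2 = 2.0366e+10 m.
Circular speeds: v₁ = √(GM/r₁) = 3339.5 m/s, v₂ = √(GM/r₂) = 1283.44 m/s.
Transfer speeds (vis-viva v² = GM(2/r − 1/a_t)): v₁ᵗ = 4408.4 m/s, v₂ᵗ = 651.137 m/s.
(a) ΔV₁ = |v₁ᵗ − v₁| ≈ 1069 m/s = 1.069 km/s.
(b) ΔV₂ = |v₂ − v₂ᵗ| ≈ 632.3 m/s = 632.3 m/s.
(c) ΔV_total = ΔV₁ + ΔV₂ ≈ 1701 m/s = 1.701 km/s.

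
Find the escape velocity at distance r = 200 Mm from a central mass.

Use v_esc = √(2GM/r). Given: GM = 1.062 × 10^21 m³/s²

Convert to SI: r = 200 Mm = 2e+08 m.
Escape velocity comes from setting total energy to zero: ½v² − GM/r = 0 ⇒ v_esc = √(2GM / r).
v_esc = √(2 · 1.062e+21 / 2e+08) m/s ≈ 3.259e+06 m/s = 3259 km/s.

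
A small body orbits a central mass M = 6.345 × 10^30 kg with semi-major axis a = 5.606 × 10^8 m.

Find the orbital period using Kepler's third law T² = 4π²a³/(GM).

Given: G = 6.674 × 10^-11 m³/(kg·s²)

GM = G · M = 6.674e-11 · 6.345e+30 = 4.23465e+20 m³/s².
Kepler's third law: T = 2π √(a³ / GM).
Substituting a = 5.606e+08 m and GM = 4.23465e+20 m³/s²:
T = 2π √((5.606e+08)³ / 4.23465e+20) s
T ≈ 4053 s = 1.126 hours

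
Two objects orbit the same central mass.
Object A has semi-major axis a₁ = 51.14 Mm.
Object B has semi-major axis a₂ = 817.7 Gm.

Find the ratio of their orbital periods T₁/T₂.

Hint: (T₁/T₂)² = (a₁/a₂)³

Convert to SI: a₁ = 51.14 Mm = 5.114e+07 m; a₂ = 817.7 Gm = 8.177e+11 m.
From Kepler's third law, (T₁/T₂)² = (a₁/a₂)³, so T₁/T₂ = (a₁/a₂)^(3/2).
a₁/a₂ = 5.114e+07 / 8.177e+11 = 6.25413e-05.
T₁/T₂ = (6.25413e-05)^(3/2) ≈ 4.946e-07.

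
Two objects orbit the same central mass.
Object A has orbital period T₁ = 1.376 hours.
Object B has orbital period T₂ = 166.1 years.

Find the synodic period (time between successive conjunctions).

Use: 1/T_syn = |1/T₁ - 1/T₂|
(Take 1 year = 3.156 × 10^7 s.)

Convert to SI: T₁ = 1.376 hours = 4953.6 s; T₂ = 166.1 years = 5.24212e+09 s.
T_syn = |T₁ · T₂ / (T₁ − T₂)|.
T_syn = |4953.6 · 5.24212e+09 / (4953.6 − 5.24212e+09)| s ≈ 4954 s = 1.376 hours.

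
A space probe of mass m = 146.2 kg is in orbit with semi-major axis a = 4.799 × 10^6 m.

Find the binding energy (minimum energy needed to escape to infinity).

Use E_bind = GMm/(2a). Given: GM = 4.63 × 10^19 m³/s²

Total orbital energy is E = −GMm/(2a); binding energy is E_bind = −E = GMm/(2a).
E_bind = 4.63e+19 · 146.2 / (2 · 4.799e+06) J ≈ 7.053e+14 J = 705.3 TJ.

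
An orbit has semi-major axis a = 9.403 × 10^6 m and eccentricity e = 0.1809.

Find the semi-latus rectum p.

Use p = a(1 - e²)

p = a (1 − e²).
p = 9.403e+06 · (1 − (0.1809)²) = 9.403e+06 · 0.967275 ≈ 9.095e+06 m = 9.095 × 10^6 m.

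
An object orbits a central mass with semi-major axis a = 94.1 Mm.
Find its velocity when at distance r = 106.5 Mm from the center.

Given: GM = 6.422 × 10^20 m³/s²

Convert to SI: a = 94.1 Mm = 9.41e+07 m; r = 106.5 Mm = 1.065e+08 m.
Vis-viva: v = √(GM · (2/r − 1/a)).
2/r − 1/a = 2/1.065e+08 − 1/9.41e+07 = 8.15235e-09 m⁻¹.
v = √(6.422e+20 · 8.15235e-09) m/s ≈ 2.288e+06 m/s = 2288 km/s.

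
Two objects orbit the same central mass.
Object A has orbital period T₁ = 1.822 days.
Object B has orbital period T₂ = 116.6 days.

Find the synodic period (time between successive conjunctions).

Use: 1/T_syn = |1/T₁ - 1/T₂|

Convert to SI: T₁ = 1.822 days = 157421 s; T₂ = 116.6 days = 1.00742e+07 s.
T_syn = |T₁ · T₂ / (T₁ − T₂)|.
T_syn = |157421 · 1.00742e+07 / (157421 − 1.00742e+07)| s ≈ 1.599e+05 s = 1.851 days.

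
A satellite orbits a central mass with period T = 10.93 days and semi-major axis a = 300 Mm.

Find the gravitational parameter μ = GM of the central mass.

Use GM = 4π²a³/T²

Convert to SI: T = 10.93 days = 944352 s; a = 300 Mm = 3e+08 m.
GM = 4π² · a³ / T².
GM = 4π² · (3e+08)³ / (944352)² m³/s² ≈ 1.195e+15 m³/s² = 1.195 × 10^15 m³/s².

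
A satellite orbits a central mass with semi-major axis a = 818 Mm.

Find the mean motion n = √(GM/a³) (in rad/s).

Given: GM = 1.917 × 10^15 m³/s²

Convert to SI: a = 818 Mm = 8.18e+08 m.
n = √(GM / a³).
n = √(1.917e+15 / (8.18e+08)³) rad/s ≈ 1.871e-06 rad/s.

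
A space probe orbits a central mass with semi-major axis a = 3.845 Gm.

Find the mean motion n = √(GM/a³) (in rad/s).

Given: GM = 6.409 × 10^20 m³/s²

Convert to SI: a = 3.845 Gm = 3.845e+09 m.
n = √(GM / a³).
n = √(6.409e+20 / (3.845e+09)³) rad/s ≈ 0.0001062 rad/s.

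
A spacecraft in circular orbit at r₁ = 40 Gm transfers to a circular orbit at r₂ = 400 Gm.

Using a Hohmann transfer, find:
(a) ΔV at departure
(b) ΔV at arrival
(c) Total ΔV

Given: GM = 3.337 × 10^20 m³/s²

Convert to SI: r₁ = 40 Gm = 4e+10 m; r₂ = 400 Gm = 4e+11 m.
Transfer semi-major axis: a_t = (r₁ + r₂)/2 = (4e+10 + 4e+11)/2 = 2.2e+11 m.
Circular speeds: v₁ = √(GM/r₁) = 91337.3 m/s, v₂ = √(GM/r₂) = 28883.4 m/s.
Transfer speeds (vis-viva v² = GM(2/r − 1/a_t)): v₁ᵗ = 123159 m/s, v₂ᵗ = 12315.9 m/s.
(a) ΔV₁ = |v₁ᵗ − v₁| ≈ 3.182e+04 m/s = 31.82 km/s.
(b) ΔV₂ = |v₂ − v₂ᵗ| ≈ 1.657e+04 m/s = 16.57 km/s.
(c) ΔV_total = ΔV₁ + ΔV₂ ≈ 4.839e+04 m/s = 48.39 km/s.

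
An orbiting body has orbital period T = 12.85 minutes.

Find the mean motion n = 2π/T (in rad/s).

Convert to SI: T = 12.85 minutes = 771 s.
n = 2π / T.
n = 2π / 771 s ≈ 0.008149 rad/s.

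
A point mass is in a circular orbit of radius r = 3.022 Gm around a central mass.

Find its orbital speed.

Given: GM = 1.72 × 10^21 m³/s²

Convert to SI: r = 3.022 Gm = 3.022e+09 m.
For a circular orbit, gravity supplies the centripetal force, so v = √(GM / r).
v = √(1.72e+21 / 3.022e+09) m/s ≈ 7.544e+05 m/s = 754.4 km/s.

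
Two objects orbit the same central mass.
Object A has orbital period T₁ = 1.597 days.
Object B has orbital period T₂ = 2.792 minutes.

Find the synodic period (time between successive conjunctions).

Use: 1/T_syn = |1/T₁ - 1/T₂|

Convert to SI: T₁ = 1.597 days = 137981 s; T₂ = 2.792 minutes = 167.52 s.
T_syn = |T₁ · T₂ / (T₁ − T₂)|.
T_syn = |137981 · 167.52 / (137981 − 167.52)| s ≈ 167.7 s = 2.795 minutes.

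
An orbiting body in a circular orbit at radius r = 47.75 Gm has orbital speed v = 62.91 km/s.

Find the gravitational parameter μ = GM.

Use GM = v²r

Convert to SI: r = 47.75 Gm = 4.775e+10 m; v = 62.91 km/s = 62910 m/s.
For a circular orbit v² = GM/r, so GM = v² · r.
GM = (62910)² · 4.775e+10 m³/s² ≈ 1.89e+20 m³/s² = 1.89 × 10^20 m³/s².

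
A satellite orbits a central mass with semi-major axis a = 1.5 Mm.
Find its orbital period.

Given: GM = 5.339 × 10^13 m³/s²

Convert to SI: a = 1.5 Mm = 1.5e+06 m.
Kepler's third law: T = 2π √(a³ / GM).
Substituting a = 1.5e+06 m and GM = 5.339e+13 m³/s²:
T = 2π √((1.5e+06)³ / 5.339e+13) s
T ≈ 1580 s = 26.33 minutes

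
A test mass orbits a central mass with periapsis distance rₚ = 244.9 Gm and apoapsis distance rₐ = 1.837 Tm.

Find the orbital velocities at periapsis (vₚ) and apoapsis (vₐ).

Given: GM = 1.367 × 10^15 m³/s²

Convert to SI: rₚ = 244.9 Gm = 2.449e+11 m; rₐ = 1.837 Tm = 1.837e+12 m.
Use the vis-viva equation v² = GM(2/r − 1/a) with a = (rₚ + rₐ)/2 = (2.449e+11 + 1.837e+12)/2 = 1.04095e+12 m.
vₚ = √(GM · (2/rₚ − 1/a)) = √(1.367e+15 · (2/2.449e+11 − 1/1.04095e+12)) m/s ≈ 99.25 m/s = 99.25 m/s.
vₐ = √(GM · (2/rₐ − 1/a)) = √(1.367e+15 · (2/1.837e+12 − 1/1.04095e+12)) m/s ≈ 13.23 m/s = 13.23 m/s.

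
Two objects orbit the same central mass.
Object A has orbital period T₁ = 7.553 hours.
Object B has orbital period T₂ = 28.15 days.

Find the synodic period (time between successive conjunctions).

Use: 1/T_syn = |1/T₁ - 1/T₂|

Convert to SI: T₁ = 7.553 hours = 27190.8 s; T₂ = 28.15 days = 2.43216e+06 s.
T_syn = |T₁ · T₂ / (T₁ − T₂)|.
T_syn = |27190.8 · 2.43216e+06 / (27190.8 − 2.43216e+06)| s ≈ 2.75e+04 s = 7.638 hours.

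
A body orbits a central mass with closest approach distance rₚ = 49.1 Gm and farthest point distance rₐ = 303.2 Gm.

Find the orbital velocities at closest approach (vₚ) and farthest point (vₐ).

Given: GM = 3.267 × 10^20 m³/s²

Convert to SI: rₚ = 49.1 Gm = 4.91e+10 m; rₐ = 303.2 Gm = 3.032e+11 m.
Use the vis-viva equation v² = GM(2/r − 1/a) with a = (rₚ + rₐ)/2 = (4.91e+10 + 3.032e+11)/2 = 1.7615e+11 m.
vₚ = √(GM · (2/rₚ − 1/a)) = √(3.267e+20 · (2/4.91e+10 − 1/1.7615e+11)) m/s ≈ 1.07e+05 m/s = 107 km/s.
vₐ = √(GM · (2/rₐ − 1/a)) = √(3.267e+20 · (2/3.032e+11 − 1/1.7615e+11)) m/s ≈ 1.733e+04 m/s = 17.33 km/s.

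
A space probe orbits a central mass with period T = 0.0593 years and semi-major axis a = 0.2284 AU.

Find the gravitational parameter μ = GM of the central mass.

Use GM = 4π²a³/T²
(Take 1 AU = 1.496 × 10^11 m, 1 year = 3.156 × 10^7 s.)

Convert to SI: T = 0.0593 years = 1.87151e+06 s; a = 0.2284 AU = 3.41686e+10 m.
GM = 4π² · a³ / T².
GM = 4π² · (3.41686e+10)³ / (1.87151e+06)² m³/s² ≈ 4.496e+20 m³/s² = 4.496 × 10^20 m³/s².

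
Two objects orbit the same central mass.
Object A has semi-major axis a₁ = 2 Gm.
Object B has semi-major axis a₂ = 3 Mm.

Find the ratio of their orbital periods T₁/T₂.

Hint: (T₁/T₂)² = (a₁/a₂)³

Convert to SI: a₁ = 2 Gm = 2e+09 m; a₂ = 3 Mm = 3e+06 m.
From Kepler's third law, (T₁/T₂)² = (a₁/a₂)³, so T₁/T₂ = (a₁/a₂)^(3/2).
a₁/a₂ = 2e+09 / 3e+06 = 666.667.
T₁/T₂ = (666.667)^(3/2) ≈ 1.721e+04.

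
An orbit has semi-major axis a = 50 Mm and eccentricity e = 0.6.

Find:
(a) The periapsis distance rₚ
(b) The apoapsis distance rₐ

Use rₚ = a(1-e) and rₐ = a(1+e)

Convert to SI: a = 50 Mm = 5e+07 m.
(a) rₚ = a(1 − e) = 5e+07 · (1 − 0.6) = 5e+07 · 0.4 ≈ 2e+07 m = 20 Mm.
(b) rₐ = a(1 + e) = 5e+07 · (1 + 0.6) = 5e+07 · 1.6 ≈ 8e+07 m = 80 Mm.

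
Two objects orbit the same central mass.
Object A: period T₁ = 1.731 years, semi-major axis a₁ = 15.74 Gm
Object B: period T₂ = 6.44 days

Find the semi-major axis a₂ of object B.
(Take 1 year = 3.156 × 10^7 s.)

Convert to SI: T₁ = 1.731 years = 5.46304e+07 s; a₁ = 15.74 Gm = 1.574e+10 m; T₂ = 6.44 days = 556416 s.
Kepler's third law: (T₁/T₂)² = (a₁/a₂)³ ⇒ a₂ = a₁ · (T₂/T₁)^(2/3).
T₂/T₁ = 556416 / 5.46304e+07 = 0.0101851.
a₂ = 1.574e+10 · (0.0101851)^(2/3) m ≈ 7.396e+08 m = 739.6 Mm.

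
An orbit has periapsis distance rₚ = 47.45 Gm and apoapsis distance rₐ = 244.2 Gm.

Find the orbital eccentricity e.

Convert to SI: rₚ = 47.45 Gm = 4.745e+10 m; rₐ = 244.2 Gm = 2.442e+11 m.
e = (rₐ − rₚ) / (rₐ + rₚ).
e = (2.442e+11 − 4.745e+10) / (2.442e+11 + 4.745e+10) = 1.9675e+11 / 2.9165e+11 ≈ 0.6746.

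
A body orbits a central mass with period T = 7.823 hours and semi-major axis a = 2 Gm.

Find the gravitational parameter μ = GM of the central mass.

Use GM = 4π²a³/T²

Convert to SI: T = 7.823 hours = 28162.8 s; a = 2 Gm = 2e+09 m.
GM = 4π² · a³ / T².
GM = 4π² · (2e+09)³ / (28162.8)² m³/s² ≈ 3.982e+20 m³/s² = 3.982 × 10^20 m³/s².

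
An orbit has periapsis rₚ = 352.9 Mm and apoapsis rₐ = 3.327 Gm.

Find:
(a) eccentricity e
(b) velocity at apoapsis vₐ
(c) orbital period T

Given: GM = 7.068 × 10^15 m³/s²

Convert to SI: rₚ = 352.9 Mm = 3.529e+08 m; rₐ = 3.327 Gm = 3.327e+09 m.
(a) e = (rₐ − rₚ)/(rₐ + rₚ) = (3.327e+09 − 3.529e+08)/(3.327e+09 + 3.529e+08) ≈ 0.8082
(b) With a = (rₚ + rₐ)/2 = 1.83995e+09 m, vₐ = √(GM (2/rₐ − 1/a)) = √(7.068e+15 · (2/3.327e+09 − 1/1.83995e+09)) m/s ≈ 638.3 m/s
(c) With a = (rₚ + rₐ)/2 = 1.83995e+09 m, T = 2π √(a³/GM) = 2π √((1.83995e+09)³/7.068e+15) s ≈ 5.898e+06 s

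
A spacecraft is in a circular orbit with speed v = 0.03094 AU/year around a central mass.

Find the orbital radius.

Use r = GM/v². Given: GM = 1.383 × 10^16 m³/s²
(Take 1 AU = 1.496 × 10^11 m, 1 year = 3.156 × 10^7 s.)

Convert to SI: v = 0.03094 AU/year = 146.661 m/s.
For a circular orbit, v² = GM / r, so r = GM / v².
r = 1.383e+16 / (146.661)² m ≈ 6.43e+11 m = 4.298 AU.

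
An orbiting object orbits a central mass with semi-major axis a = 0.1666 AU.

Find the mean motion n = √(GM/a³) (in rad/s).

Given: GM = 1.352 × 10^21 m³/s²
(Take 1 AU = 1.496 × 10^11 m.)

Convert to SI: a = 0.1666 AU = 2.49234e+10 m.
n = √(GM / a³).
n = √(1.352e+21 / (2.49234e+10)³) rad/s ≈ 9.345e-06 rad/s.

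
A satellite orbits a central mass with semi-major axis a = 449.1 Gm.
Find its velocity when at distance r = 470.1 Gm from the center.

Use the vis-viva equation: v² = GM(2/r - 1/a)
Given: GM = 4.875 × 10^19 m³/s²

Convert to SI: a = 449.1 Gm = 4.491e+11 m; r = 470.1 Gm = 4.701e+11 m.
Vis-viva: v = √(GM · (2/r − 1/a)).
2/r − 1/a = 2/4.701e+11 − 1/4.491e+11 = 2.02774e-12 m⁻¹.
v = √(4.875e+19 · 2.02774e-12) m/s ≈ 9942 m/s = 9.942 km/s.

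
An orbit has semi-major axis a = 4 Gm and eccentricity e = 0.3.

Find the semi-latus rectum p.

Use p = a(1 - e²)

Convert to SI: a = 4 Gm = 4e+09 m.
p = a (1 − e²).
p = 4e+09 · (1 − (0.3)²) = 4e+09 · 0.91 ≈ 3.64e+09 m = 3.64 Gm.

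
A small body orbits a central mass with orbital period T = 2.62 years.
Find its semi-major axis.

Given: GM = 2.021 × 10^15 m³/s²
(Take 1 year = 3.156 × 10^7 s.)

Convert to SI: T = 2.62 years = 8.26872e+07 s.
Invert Kepler's third law: a = (GM · T² / (4π²))^(1/3).
Substituting T = 8.26872e+07 s and GM = 2.021e+15 m³/s²:
a = (2.021e+15 · (8.26872e+07)² / (4π²))^(1/3) m
a ≈ 7.047e+09 m = 7.047 Gm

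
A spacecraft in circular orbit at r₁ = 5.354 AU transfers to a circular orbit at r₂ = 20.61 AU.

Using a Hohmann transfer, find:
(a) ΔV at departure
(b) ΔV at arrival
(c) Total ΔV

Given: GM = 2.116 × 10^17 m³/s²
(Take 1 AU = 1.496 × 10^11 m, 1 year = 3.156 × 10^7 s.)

Convert to SI: r₁ = 5.354 AU = 8.00958e+11 m; r₂ = 20.61 AU = 3.08326e+12 m.
Transfer semi-major axis: a_t = (r₁ + r₂)/2 = (8.00958e+11 + 3.08326e+12)/2 = 1.94211e+12 m.
Circular speeds: v₁ = √(GM/r₁) = 513.988 m/s, v₂ = √(GM/r₂) = 261.971 m/s.
Transfer speeds (vis-viva v² = GM(2/r − 1/a_t)): v₁ᵗ = 647.621 m/s, v₂ᵗ = 168.237 m/s.
(a) ΔV₁ = |v₁ᵗ − v₁| ≈ 133.6 m/s = 0.02819 AU/year.
(b) ΔV₂ = |v₂ − v₂ᵗ| ≈ 93.73 m/s = 0.01977 AU/year.
(c) ΔV_total = ΔV₁ + ΔV₂ ≈ 227.4 m/s = 0.04797 AU/year.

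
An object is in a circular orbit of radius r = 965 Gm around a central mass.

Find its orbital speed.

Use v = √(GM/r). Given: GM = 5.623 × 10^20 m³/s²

Convert to SI: r = 965 Gm = 9.65e+11 m.
For a circular orbit, gravity supplies the centripetal force, so v = √(GM / r).
v = √(5.623e+20 / 9.65e+11) m/s ≈ 2.414e+04 m/s = 24.14 km/s.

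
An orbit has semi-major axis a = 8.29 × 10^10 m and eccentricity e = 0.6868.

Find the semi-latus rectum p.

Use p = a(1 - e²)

p = a (1 − e²).
p = 8.29e+10 · (1 − (0.6868)²) = 8.29e+10 · 0.528306 ≈ 4.38e+10 m = 4.38 × 10^10 m.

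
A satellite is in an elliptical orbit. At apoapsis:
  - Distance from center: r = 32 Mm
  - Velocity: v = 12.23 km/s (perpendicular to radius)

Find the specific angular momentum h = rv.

Convert to SI: r = 32 Mm = 3.2e+07 m; v = 12.23 km/s = 12230 m/s.
With v perpendicular to r, h = r · v.
h = 3.2e+07 · 12230 m²/s ≈ 3.914e+11 m²/s.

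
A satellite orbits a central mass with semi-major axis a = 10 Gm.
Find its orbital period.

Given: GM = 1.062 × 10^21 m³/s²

Convert to SI: a = 10 Gm = 1e+10 m.
Kepler's third law: T = 2π √(a³ / GM).
Substituting a = 1e+10 m and GM = 1.062e+21 m³/s²:
T = 2π √((1e+10)³ / 1.062e+21) s
T ≈ 1.928e+05 s = 2.232 days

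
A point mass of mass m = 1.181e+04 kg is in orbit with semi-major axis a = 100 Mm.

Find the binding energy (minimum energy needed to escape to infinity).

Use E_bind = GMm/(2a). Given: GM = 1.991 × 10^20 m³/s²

Convert to SI: a = 100 Mm = 1e+08 m.
Total orbital energy is E = −GMm/(2a); binding energy is E_bind = −E = GMm/(2a).
E_bind = 1.991e+20 · 1.181e+04 / (2 · 1e+08) J ≈ 1.176e+16 J = 11.76 PJ.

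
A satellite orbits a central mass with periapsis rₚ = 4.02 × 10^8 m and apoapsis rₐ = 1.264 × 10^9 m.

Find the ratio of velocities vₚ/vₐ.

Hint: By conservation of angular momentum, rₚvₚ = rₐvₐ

Conservation of angular momentum gives rₚvₚ = rₐvₐ, so vₚ/vₐ = rₐ/rₚ.
vₚ/vₐ = 1.264e+09 / 4.02e+08 ≈ 3.144.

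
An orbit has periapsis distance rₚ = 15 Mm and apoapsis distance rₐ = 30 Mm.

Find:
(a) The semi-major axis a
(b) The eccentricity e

Convert to SI: rₚ = 15 Mm = 1.5e+07 m; rₐ = 30 Mm = 3e+07 m.
(a) a = (rₚ + rₐ) / 2 = (1.5e+07 + 3e+07) / 2 ≈ 2.25e+07 m = 22.5 Mm.
(b) e = (rₐ − rₚ) / (rₐ + rₚ) = (3e+07 − 1.5e+07) / (3e+07 + 1.5e+07) ≈ 0.3333.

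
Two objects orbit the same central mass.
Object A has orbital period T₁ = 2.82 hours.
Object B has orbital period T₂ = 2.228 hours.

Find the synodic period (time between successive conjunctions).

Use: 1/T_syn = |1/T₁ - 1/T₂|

Convert to SI: T₁ = 2.82 hours = 10152 s; T₂ = 2.228 hours = 8020.8 s.
T_syn = |T₁ · T₂ / (T₁ − T₂)|.
T_syn = |10152 · 8020.8 / (10152 − 8020.8)| s ≈ 3.821e+04 s = 10.61 hours.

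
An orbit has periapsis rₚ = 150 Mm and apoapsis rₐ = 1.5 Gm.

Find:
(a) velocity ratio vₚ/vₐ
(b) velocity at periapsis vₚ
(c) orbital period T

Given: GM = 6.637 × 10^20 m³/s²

Convert to SI: rₚ = 150 Mm = 1.5e+08 m; rₐ = 1.5 Gm = 1.5e+09 m.
(a) Conservation of angular momentum (rₚvₚ = rₐvₐ) gives vₚ/vₐ = rₐ/rₚ = 1.5e+09/1.5e+08 ≈ 10
(b) With a = (rₚ + rₐ)/2 = 8.25e+08 m, vₚ = √(GM (2/rₚ − 1/a)) = √(6.637e+20 · (2/1.5e+08 − 1/8.25e+08)) m/s ≈ 2.836e+06 m/s
(c) With a = (rₚ + rₐ)/2 = 8.25e+08 m, T = 2π √(a³/GM) = 2π √((8.25e+08)³/6.637e+20) s ≈ 5779 s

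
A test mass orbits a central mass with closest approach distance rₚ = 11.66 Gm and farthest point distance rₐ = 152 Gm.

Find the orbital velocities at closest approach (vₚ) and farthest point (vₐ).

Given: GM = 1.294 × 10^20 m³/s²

Convert to SI: rₚ = 11.66 Gm = 1.166e+10 m; rₐ = 152 Gm = 1.52e+11 m.
Use the vis-viva equation v² = GM(2/r − 1/a) with a = (rₚ + rₐ)/2 = (1.166e+10 + 1.52e+11)/2 = 8.183e+10 m.
vₚ = √(GM · (2/rₚ − 1/a)) = √(1.294e+20 · (2/1.166e+10 − 1/8.183e+10)) m/s ≈ 1.436e+05 m/s = 143.6 km/s.
vₐ = √(GM · (2/rₐ − 1/a)) = √(1.294e+20 · (2/1.52e+11 − 1/8.183e+10)) m/s ≈ 1.101e+04 m/s = 11.01 km/s.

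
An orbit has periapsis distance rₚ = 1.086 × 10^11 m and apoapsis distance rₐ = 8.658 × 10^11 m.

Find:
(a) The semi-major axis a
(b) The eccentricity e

(a) a = (rₚ + rₐ) / 2 = (1.086e+11 + 8.658e+11) / 2 ≈ 4.872e+11 m = 4.872 × 10^11 m.
(b) e = (rₐ − rₚ) / (rₐ + rₚ) = (8.658e+11 − 1.086e+11) / (8.658e+11 + 1.086e+11) ≈ 0.7771.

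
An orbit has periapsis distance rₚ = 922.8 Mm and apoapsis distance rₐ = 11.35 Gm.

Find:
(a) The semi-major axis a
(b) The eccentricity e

Convert to SI: rₚ = 922.8 Mm = 9.228e+08 m; rₐ = 11.35 Gm = 1.135e+10 m.
(a) a = (rₚ + rₐ) / 2 = (9.228e+08 + 1.135e+10) / 2 ≈ 6.136e+09 m = 6.136 Gm.
(b) e = (rₐ − rₚ) / (rₐ + rₚ) = (1.135e+10 − 9.228e+08) / (1.135e+10 + 9.228e+08) ≈ 0.8496.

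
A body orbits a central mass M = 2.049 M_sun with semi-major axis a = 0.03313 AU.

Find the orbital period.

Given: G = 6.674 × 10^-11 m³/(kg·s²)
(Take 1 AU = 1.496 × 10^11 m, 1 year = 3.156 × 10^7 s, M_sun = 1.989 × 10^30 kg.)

Convert to SI: a = 0.03313 AU = 4.95625e+09 m; M = 2.049 M_sun = 4.07546e+30 kg.
GM = G · M = 6.674e-11 · 4.07546e+30 = 2.71996e+20 m³/s².
Kepler's third law: T = 2π √(a³ / GM).
Substituting a = 4.95625e+09 m and GM = 2.71996e+20 m³/s²:
T = 2π √((4.95625e+09)³ / 2.71996e+20) s
T ≈ 1.329e+05 s = 0.004212 years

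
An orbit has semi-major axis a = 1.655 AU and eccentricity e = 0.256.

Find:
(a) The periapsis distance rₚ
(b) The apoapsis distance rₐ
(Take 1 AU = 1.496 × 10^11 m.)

Convert to SI: a = 1.655 AU = 2.47588e+11 m.
(a) rₚ = a(1 − e) = 2.47588e+11 · (1 − 0.256) = 2.47588e+11 · 0.744 ≈ 1.842e+11 m = 1.231 AU.
(b) rₐ = a(1 + e) = 2.47588e+11 · (1 + 0.256) = 2.47588e+11 · 1.256 ≈ 3.11e+11 m = 2.079 AU.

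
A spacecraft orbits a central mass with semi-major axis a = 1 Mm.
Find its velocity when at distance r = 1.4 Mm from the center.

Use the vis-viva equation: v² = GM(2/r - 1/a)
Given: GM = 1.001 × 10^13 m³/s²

Convert to SI: a = 1 Mm = 1e+06 m; r = 1.4 Mm = 1.4e+06 m.
Vis-viva: v = √(GM · (2/r − 1/a)).
2/r − 1/a = 2/1.4e+06 − 1/1e+06 = 4.28571e-07 m⁻¹.
v = √(1.001e+13 · 4.28571e-07) m/s ≈ 2071 m/s = 2.071 km/s.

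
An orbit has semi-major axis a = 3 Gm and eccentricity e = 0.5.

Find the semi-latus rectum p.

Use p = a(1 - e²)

Convert to SI: a = 3 Gm = 3e+09 m.
p = a (1 − e²).
p = 3e+09 · (1 − (0.5)²) = 3e+09 · 0.75 ≈ 2.25e+09 m = 2.25 Gm.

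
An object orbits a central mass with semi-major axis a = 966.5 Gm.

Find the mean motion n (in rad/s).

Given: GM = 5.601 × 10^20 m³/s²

Convert to SI: a = 966.5 Gm = 9.665e+11 m.
n = √(GM / a³).
n = √(5.601e+20 / (9.665e+11)³) rad/s ≈ 2.491e-08 rad/s.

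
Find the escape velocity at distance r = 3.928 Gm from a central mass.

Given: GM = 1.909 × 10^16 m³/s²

Convert to SI: r = 3.928 Gm = 3.928e+09 m.
Escape velocity comes from setting total energy to zero: ½v² − GM/r = 0 ⇒ v_esc = √(2GM / r).
v_esc = √(2 · 1.909e+16 / 3.928e+09) m/s ≈ 3118 m/s = 3.118 km/s.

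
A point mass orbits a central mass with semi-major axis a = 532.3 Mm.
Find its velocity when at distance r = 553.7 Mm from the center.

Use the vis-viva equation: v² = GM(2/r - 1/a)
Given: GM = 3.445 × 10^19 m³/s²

Convert to SI: a = 532.3 Mm = 5.323e+08 m; r = 553.7 Mm = 5.537e+08 m.
Vis-viva: v = √(GM · (2/r − 1/a)).
2/r − 1/a = 2/5.537e+08 − 1/5.323e+08 = 1.73342e-09 m⁻¹.
v = √(3.445e+19 · 1.73342e-09) m/s ≈ 2.444e+05 m/s = 244.4 km/s.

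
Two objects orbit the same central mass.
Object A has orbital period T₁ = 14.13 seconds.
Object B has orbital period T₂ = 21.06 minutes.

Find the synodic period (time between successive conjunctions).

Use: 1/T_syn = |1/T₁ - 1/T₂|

Convert to SI: T₂ = 21.06 minutes = 1263.6 s.
T_syn = |T₁ · T₂ / (T₁ − T₂)|.
T_syn = |14.13 · 1263.6 / (14.13 − 1263.6)| s ≈ 14.29 s = 14.29 seconds.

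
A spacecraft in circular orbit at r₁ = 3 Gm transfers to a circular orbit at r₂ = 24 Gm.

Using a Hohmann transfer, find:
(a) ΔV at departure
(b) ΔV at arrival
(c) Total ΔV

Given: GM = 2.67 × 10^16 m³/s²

Convert to SI: r₁ = 3 Gm = 3e+09 m; r₂ = 24 Gm = 2.4e+10 m.
Transfer semi-major axis: a_t = (r₁ + r₂)/2 = (3e+09 + 2.4e+10)/2 = 1.35e+10 m.
Circular speeds: v₁ = √(GM/r₁) = 2983.29 m/s, v₂ = √(GM/r₂) = 1054.75 m/s.
Transfer speeds (vis-viva v² = GM(2/r − 1/a_t)): v₁ᵗ = 3977.72 m/s, v₂ᵗ = 497.214 m/s.
(a) ΔV₁ = |v₁ᵗ − v₁| ≈ 994.4 m/s = 994.4 m/s.
(b) ΔV₂ = |v₂ − v₂ᵗ| ≈ 557.5 m/s = 557.5 m/s.
(c) ΔV_total = ΔV₁ + ΔV₂ ≈ 1552 m/s = 1.552 km/s.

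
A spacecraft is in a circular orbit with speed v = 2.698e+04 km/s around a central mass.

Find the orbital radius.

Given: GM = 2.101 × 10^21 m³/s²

Convert to SI: v = 2.698e+04 km/s = 2.698e+07 m/s.
For a circular orbit, v² = GM / r, so r = GM / v².
r = 2.101e+21 / (2.698e+07)² m ≈ 2.886e+06 m = 2.886 Mm.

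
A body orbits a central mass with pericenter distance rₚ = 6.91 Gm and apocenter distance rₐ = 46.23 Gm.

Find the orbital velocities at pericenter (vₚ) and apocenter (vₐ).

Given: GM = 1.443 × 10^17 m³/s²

Convert to SI: rₚ = 6.91 Gm = 6.91e+09 m; rₐ = 46.23 Gm = 4.623e+10 m.
Use the vis-viva equation v² = GM(2/r − 1/a) with a = (rₚ + rₐ)/2 = (6.91e+09 + 4.623e+10)/2 = 2.657e+10 m.
vₚ = √(GM · (2/rₚ − 1/a)) = √(1.443e+17 · (2/6.91e+09 − 1/2.657e+10)) m/s ≈ 6028 m/s = 6.028 km/s.
vₐ = √(GM · (2/rₐ − 1/a)) = √(1.443e+17 · (2/4.623e+10 − 1/2.657e+10)) m/s ≈ 901 m/s = 901 m/s.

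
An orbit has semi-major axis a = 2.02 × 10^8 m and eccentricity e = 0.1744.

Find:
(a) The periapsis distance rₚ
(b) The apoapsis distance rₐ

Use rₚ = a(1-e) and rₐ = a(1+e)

(a) rₚ = a(1 − e) = 2.02e+08 · (1 − 0.1744) = 2.02e+08 · 0.8256 ≈ 1.668e+08 m = 1.668 × 10^8 m.
(b) rₐ = a(1 + e) = 2.02e+08 · (1 + 0.1744) = 2.02e+08 · 1.1744 ≈ 2.372e+08 m = 2.372 × 10^8 m.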